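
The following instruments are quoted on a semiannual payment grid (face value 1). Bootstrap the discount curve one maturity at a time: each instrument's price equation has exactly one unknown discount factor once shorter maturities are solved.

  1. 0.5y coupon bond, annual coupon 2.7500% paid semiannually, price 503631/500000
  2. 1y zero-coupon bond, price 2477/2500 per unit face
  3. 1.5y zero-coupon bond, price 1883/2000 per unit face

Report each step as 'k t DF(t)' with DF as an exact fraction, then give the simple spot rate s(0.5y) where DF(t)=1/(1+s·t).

step 1 [0.5y] bond c/2=11/800: DF=(503631/500000 − 11/800·(0))/(1+11/800) = 621/625 ≈ 0.993600
step 2 [1y] zero: DF = P = 2477/2500 ≈ 0.990800
step 3 [1.5y] zero: DF = P = 1883/2000 ≈ 0.941500

1 1/2 621/625
2 1 2477/2500
3 3/2 1883/2000
s(0.5y) = (1/(621/625) − 1)/(1/2) = 8/621 ≈ 1.2882%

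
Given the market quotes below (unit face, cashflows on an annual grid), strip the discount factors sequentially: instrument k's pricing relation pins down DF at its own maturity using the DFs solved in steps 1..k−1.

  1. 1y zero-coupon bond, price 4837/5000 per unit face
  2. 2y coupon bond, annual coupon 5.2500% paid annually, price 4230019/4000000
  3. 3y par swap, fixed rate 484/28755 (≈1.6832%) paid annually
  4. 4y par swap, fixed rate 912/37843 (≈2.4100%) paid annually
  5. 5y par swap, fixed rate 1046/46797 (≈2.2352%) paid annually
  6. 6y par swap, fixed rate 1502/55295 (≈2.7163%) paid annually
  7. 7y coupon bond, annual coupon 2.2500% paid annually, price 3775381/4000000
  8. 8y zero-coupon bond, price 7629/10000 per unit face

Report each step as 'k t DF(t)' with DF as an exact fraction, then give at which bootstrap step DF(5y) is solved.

1 1 4837/5000
2 2 1913/2000
3 3 2379/2500
4 4 568/625
5 5 4477/5000
6 6 4249/5000
7 7 4007/5000
8 8 7629/10000
DF(5y) is solved at step 5

step 1 [1y] zero: DF = P = 4837/5000 ≈ 0.967400
step 2 [2y] bond c/1=21/400: DF=(4230019/4000000 − 21/400·(0.967400))/(1+21/400) = 1913/2000 ≈ 0.956500
step 3 [3y] swap r/1=484/28755: DF=(1 − 484/28755·(0.967400+0.956500))/(1+484/28755) = 2379/2500 ≈ 0.951600
step 4 [4y] swap r/1=912/37843: DF=(1 − 912/37843·(0.967400+0.956500+0.951600))/(1+912/37843) = 568/625 ≈ 0.908800
step 5 [5y] swap r/1=1046/46797: DF=(1 − 1046/46797·(0.967400+0.956500+0.951600+0.908800))/(1+1046/46797) = 4477/5000 ≈ 0.895400
step 6 [6y] swap r/1=1502/55295: DF=(1 − 1502/55295·(0.967400+0.956500+0.951600+0.908800+0.895400))/(1+1502/55295) = 4249/5000 ≈ 0.849800
step 7 [7y] bond c/1=9/400: DF=(3775381/4000000 − 9/400·(0.967400+0.956500+0.951600+0.908800+0.895400+0.849800))/(1+9/400) = 4007/5000 ≈ 0.801400
step 8 [8y] zero: DF = P = 7629/10000 ≈ 0.762900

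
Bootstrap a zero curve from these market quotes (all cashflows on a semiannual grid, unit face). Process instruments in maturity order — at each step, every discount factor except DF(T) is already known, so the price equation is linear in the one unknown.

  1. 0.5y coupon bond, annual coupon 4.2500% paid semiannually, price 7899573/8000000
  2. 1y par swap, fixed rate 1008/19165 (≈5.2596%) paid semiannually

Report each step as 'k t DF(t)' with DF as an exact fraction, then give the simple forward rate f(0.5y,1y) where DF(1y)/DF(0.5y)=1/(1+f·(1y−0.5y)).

step 1 [0.5y] bond c/2=17/800: DF=(7899573/8000000 − 17/800·(0))/(1+17/800) = 9669/10000 ≈ 0.966900
step 2 [1y] swap r/2=504/19165: DF=(1 − 504/19165·(0.966900))/(1+504/19165) = 1187/1250 ≈ 0.949600

1 1/2 9669/10000
2 1 1187/1250
f(0.5y,1y) = ((9669/10000)/(1187/1250) − 1)/(1/2) = 173/4748 ≈ 3.6436%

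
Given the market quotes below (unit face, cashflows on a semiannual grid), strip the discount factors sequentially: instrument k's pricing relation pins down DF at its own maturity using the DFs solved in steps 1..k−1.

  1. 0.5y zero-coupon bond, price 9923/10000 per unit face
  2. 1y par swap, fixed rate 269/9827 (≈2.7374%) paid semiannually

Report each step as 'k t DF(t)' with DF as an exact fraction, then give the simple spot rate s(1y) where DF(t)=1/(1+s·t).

1 1/2 9923/10000
2 1 9731/10000
s(1y) = (1/(9731/10000) − 1)/(1) = 269/9731 ≈ 2.7644%

step 1 [0.5y] zero: DF = P = 9923/10000 ≈ 0.992300
step 2 [1y] swap r/2=269/19654: DF=(1 − 269/19654·(0.992300))/(1+269/19654) = 9731/10000 ≈ 0.973100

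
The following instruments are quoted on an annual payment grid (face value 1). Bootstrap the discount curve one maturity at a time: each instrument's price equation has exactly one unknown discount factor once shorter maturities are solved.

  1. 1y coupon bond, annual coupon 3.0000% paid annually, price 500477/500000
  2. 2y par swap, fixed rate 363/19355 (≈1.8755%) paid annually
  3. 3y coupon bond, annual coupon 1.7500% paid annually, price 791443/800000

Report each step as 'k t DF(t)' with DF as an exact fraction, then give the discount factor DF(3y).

step 1 [1y] bond c/1=3/100: DF=(500477/500000 − 3/100·(0))/(1+3/100) = 4859/5000 ≈ 0.971800
step 2 [2y] swap r/1=363/19355: DF=(1 − 363/19355·(0.971800))/(1+363/19355) = 9637/10000 ≈ 0.963700
step 3 [3y] bond c/1=7/400: DF=(791443/800000 − 7/400·(0.971800+0.963700))/(1+7/400) = 939/1000 ≈ 0.939000

1 1 4859/5000
2 2 9637/10000
3 3 939/1000
DF(3y) = 939/1000 ≈ 0.939000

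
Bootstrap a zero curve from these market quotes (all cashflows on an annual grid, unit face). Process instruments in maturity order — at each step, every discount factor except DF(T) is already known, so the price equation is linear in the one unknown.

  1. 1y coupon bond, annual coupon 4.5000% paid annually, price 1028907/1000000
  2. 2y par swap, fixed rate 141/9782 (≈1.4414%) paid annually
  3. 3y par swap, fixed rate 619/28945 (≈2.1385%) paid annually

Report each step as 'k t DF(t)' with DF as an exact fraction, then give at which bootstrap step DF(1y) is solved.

1 1 4923/5000
2 2 4859/5000
3 3 9381/10000
DF(1y) is solved at step 1

step 1 [1y] bond c/1=9/200: DF=(1028907/1000000 − 9/200·(0))/(1+9/200) = 4923/5000 ≈ 0.984600
step 2 [2y] swap r/1=141/9782: DF=(1 − 141/9782·(0.984600))/(1+141/9782) = 4859/5000 ≈ 0.971800
step 3 [3y] swap r/1=619/28945: DF=(1 − 619/28945·(0.984600+0.971800))/(1+619/28945) = 9381/10000 ≈ 0.938100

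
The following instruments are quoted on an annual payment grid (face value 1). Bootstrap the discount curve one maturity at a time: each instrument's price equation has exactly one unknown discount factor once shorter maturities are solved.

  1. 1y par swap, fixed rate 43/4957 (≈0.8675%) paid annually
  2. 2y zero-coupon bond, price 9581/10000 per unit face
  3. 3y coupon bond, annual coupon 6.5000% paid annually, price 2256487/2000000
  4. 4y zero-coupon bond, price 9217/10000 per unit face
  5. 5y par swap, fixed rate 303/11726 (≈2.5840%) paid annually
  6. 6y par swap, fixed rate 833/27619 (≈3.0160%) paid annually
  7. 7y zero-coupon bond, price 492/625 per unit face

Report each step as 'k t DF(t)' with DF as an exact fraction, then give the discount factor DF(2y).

1 1 4957/5000
2 2 9581/10000
3 3 2351/2500
4 4 9217/10000
5 5 2197/2500
6 6 4167/5000
7 7 492/625
DF(2y) = 9581/10000 ≈ 0.958100

step 1 [1y] swap r/1=43/4957: DF=(1 − 43/4957·(0))/(1+43/4957) = 4957/5000 ≈ 0.991400
step 2 [2y] zero: DF = P = 9581/10000 ≈ 0.958100
step 3 [3y] bond c/1=13/200: DF=(2256487/2000000 − 13/200·(0.991400+0.958100))/(1+13/200) = 2351/2500 ≈ 0.940400
step 4 [4y] zero: DF = P = 9217/10000 ≈ 0.921700
step 5 [5y] swap r/1=303/11726: DF=(1 − 303/11726·(0.991400+0.958100+0.940400+0.921700))/(1+303/11726) = 2197/2500 ≈ 0.878800
step 6 [6y] swap r/1=833/27619: DF=(1 − 833/27619·(0.991400+0.958100+0.940400+0.921700+0.878800))/(1+833/27619) = 4167/5000 ≈ 0.833400
step 7 [7y] zero: DF = P = 492/625 ≈ 0.787200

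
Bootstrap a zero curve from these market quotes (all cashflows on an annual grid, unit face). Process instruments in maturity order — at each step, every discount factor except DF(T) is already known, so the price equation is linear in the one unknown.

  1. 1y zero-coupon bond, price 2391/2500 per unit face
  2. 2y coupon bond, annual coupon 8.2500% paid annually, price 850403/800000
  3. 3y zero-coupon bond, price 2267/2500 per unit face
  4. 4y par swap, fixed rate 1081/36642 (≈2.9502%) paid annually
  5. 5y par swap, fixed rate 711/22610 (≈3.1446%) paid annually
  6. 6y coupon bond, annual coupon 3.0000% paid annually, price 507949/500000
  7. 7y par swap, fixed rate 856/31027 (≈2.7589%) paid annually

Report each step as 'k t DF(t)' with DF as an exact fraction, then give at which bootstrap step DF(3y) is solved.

step 1 [1y] zero: DF = P = 2391/2500 ≈ 0.956400
step 2 [2y] bond c/1=33/400: DF=(850403/800000 − 33/400·(0.956400))/(1+33/400) = 9091/10000 ≈ 0.909100
step 3 [3y] zero: DF = P = 2267/2500 ≈ 0.906800
step 4 [4y] swap r/1=1081/36642: DF=(1 − 1081/36642·(0.956400+0.909100+0.906800))/(1+1081/36642) = 8919/10000 ≈ 0.891900
step 5 [5y] swap r/1=711/22610: DF=(1 − 711/22610·(0.956400+0.909100+0.906800+0.891900))/(1+711/22610) = 4289/5000 ≈ 0.857800
step 6 [6y] bond c/1=3/100: DF=(507949/500000 − 3/100·(0.956400+0.909100+0.906800+0.891900+0.857800))/(1+3/100) = 4273/5000 ≈ 0.854600
step 7 [7y] swap r/1=856/31027: DF=(1 − 856/31027·(0.956400+0.909100+0.906800+0.891900+0.857800+0.854600))/(1+856/31027) = 518/625 ≈ 0.828800

1 1 2391/2500
2 2 9091/10000
3 3 2267/2500
4 4 8919/10000
5 5 4289/5000
6 6 4273/5000
7 7 518/625
DF(3y) is solved at step 3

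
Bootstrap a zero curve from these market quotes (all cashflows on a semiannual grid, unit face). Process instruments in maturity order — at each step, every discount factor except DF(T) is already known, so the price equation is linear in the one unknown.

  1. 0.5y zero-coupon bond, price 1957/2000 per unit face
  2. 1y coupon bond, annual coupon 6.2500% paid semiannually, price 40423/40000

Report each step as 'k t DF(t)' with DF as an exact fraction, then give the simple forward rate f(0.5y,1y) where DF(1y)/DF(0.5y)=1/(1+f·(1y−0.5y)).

1 1/2 1957/2000
2 1 9503/10000
f(0.5y,1y) = ((1957/2000)/(9503/10000) − 1)/(1/2) = 564/9503 ≈ 5.9350%

step 1 [0.5y] zero: DF = P = 1957/2000 ≈ 0.978500
step 2 [1y] bond c/2=1/32: DF=(40423/40000 − 1/32·(0.978500))/(1+1/32) = 9503/10000 ≈ 0.950300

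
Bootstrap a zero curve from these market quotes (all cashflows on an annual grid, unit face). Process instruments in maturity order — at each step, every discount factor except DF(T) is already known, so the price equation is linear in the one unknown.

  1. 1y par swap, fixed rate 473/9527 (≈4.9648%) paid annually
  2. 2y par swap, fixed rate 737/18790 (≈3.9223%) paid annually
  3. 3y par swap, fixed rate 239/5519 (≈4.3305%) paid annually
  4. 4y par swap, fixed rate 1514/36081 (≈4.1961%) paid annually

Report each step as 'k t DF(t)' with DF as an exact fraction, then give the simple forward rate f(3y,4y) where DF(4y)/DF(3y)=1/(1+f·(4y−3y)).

step 1 [1y] swap r/1=473/9527: DF=(1 − 473/9527·(0))/(1+473/9527) = 9527/10000 ≈ 0.952700
step 2 [2y] swap r/1=737/18790: DF=(1 − 737/18790·(0.952700))/(1+737/18790) = 9263/10000 ≈ 0.926300
step 3 [3y] swap r/1=239/5519: DF=(1 − 239/5519·(0.952700+0.926300))/(1+239/5519) = 1761/2000 ≈ 0.880500
step 4 [4y] swap r/1=1514/36081: DF=(1 − 1514/36081·(0.952700+0.926300+0.880500))/(1+1514/36081) = 4243/5000 ≈ 0.848600

1 1 9527/10000
2 2 9263/10000
3 3 1761/2000
4 4 4243/5000
f(3y,4y) = ((1761/2000)/(4243/5000) − 1)/(1) = 319/8486 ≈ 3.7591%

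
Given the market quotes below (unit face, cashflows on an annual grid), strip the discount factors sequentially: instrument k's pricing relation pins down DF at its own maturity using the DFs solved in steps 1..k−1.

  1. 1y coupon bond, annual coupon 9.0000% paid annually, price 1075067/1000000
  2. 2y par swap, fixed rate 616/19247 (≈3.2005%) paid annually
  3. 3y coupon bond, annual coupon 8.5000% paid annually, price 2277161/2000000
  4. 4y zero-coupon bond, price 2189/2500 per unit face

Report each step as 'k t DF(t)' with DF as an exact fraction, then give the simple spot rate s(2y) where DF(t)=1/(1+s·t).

step 1 [1y] bond c/1=9/100: DF=(1075067/1000000 − 9/100·(0))/(1+9/100) = 9863/10000 ≈ 0.986300
step 2 [2y] swap r/1=616/19247: DF=(1 − 616/19247·(0.986300))/(1+616/19247) = 1173/1250 ≈ 0.938400
step 3 [3y] bond c/1=17/200: DF=(2277161/2000000 − 17/200·(0.986300+0.938400))/(1+17/200) = 4493/5000 ≈ 0.898600
step 4 [4y] zero: DF = P = 2189/2500 ≈ 0.875600

1 1 9863/10000
2 2 1173/1250
3 3 4493/5000
4 4 2189/2500
s(2y) = (1/(1173/1250) − 1)/(2) = 77/2346 ≈ 3.2822%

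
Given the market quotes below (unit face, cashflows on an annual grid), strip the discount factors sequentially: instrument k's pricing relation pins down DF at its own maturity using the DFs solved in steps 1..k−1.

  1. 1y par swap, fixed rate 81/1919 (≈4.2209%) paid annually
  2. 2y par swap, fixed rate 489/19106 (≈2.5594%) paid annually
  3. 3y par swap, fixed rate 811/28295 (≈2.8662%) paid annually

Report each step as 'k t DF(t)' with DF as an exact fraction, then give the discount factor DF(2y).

1 1 1919/2000
2 2 9511/10000
3 3 9189/10000
DF(2y) = 9511/10000 ≈ 0.951100

step 1 [1y] swap r/1=81/1919: DF=(1 − 81/1919·(0))/(1+81/1919) = 1919/2000 ≈ 0.959500
step 2 [2y] swap r/1=489/19106: DF=(1 − 489/19106·(0.959500))/(1+489/19106) = 9511/10000 ≈ 0.951100
step 3 [3y] swap r/1=811/28295: DF=(1 − 811/28295·(0.959500+0.951100))/(1+811/28295) = 9189/10000 ≈ 0.918900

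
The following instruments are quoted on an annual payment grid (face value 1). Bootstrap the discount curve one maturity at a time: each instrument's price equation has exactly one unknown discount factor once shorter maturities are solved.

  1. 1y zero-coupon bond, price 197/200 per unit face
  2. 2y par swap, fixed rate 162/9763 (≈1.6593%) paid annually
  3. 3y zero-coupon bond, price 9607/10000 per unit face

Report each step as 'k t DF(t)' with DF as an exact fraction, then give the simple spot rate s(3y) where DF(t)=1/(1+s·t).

step 1 [1y] zero: DF = P = 197/200 ≈ 0.985000
step 2 [2y] swap r/1=162/9763: DF=(1 − 162/9763·(0.985000))/(1+162/9763) = 2419/2500 ≈ 0.967600
step 3 [3y] zero: DF = P = 9607/10000 ≈ 0.960700

1 1 197/200
2 2 2419/2500
3 3 9607/10000
s(3y) = (1/(9607/10000) − 1)/(3) = 131/9607 ≈ 1.3636%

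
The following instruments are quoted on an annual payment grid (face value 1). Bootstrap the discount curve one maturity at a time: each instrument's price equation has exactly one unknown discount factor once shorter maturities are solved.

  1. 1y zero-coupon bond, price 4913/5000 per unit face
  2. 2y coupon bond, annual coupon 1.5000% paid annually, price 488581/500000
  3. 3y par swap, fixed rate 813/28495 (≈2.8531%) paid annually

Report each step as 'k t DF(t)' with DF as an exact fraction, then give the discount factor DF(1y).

step 1 [1y] zero: DF = P = 4913/5000 ≈ 0.982600
step 2 [2y] bond c/1=3/200: DF=(488581/500000 − 3/200·(0.982600))/(1+3/200) = 4741/5000 ≈ 0.948200
step 3 [3y] swap r/1=813/28495: DF=(1 − 813/28495·(0.982600+0.948200))/(1+813/28495) = 9187/10000 ≈ 0.918700

1 1 4913/5000
2 2 4741/5000
3 3 9187/10000
DF(1y) = 4913/5000 ≈ 0.982600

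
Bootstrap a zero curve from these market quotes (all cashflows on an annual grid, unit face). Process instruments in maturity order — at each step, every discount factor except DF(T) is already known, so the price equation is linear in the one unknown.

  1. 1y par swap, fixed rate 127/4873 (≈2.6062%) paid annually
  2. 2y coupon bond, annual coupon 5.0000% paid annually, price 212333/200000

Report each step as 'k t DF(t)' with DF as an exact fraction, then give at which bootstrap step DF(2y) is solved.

1 1 4873/5000
2 2 9647/10000
DF(2y) is solved at step 2

step 1 [1y] swap r/1=127/4873: DF=(1 − 127/4873·(0))/(1+127/4873) = 4873/5000 ≈ 0.974600
step 2 [2y] bond c/1=1/20: DF=(212333/200000 − 1/20·(0.974600))/(1+1/20) = 9647/10000 ≈ 0.964700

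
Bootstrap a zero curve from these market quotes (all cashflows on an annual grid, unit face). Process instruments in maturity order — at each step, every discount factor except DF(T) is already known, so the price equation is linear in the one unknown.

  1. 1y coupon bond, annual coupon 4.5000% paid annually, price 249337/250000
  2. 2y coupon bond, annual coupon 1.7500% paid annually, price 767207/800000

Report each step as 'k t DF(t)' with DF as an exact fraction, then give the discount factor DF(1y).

1 1 1193/1250
2 2 9261/10000
DF(1y) = 1193/1250 ≈ 0.954400

step 1 [1y] bond c/1=9/200: DF=(249337/250000 − 9/200·(0))/(1+9/200) = 1193/1250 ≈ 0.954400
step 2 [2y] bond c/1=7/400: DF=(767207/800000 − 7/400·(0.954400))/(1+7/400) = 9261/10000 ≈ 0.926100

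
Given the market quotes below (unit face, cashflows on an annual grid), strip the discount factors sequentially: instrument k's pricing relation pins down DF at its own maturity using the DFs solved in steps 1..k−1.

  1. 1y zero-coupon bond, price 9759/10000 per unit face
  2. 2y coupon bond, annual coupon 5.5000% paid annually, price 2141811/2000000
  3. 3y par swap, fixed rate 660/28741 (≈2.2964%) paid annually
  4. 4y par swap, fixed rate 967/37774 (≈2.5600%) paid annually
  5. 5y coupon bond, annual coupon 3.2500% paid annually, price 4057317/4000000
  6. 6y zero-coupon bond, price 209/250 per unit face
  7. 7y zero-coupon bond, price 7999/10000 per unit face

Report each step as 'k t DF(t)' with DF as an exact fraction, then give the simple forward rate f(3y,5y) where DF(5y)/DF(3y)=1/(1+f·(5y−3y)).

1 1 9759/10000
2 2 4821/5000
3 3 467/500
4 4 9033/10000
5 5 1727/2000
6 6 209/250
7 7 7999/10000
f(3y,5y) = ((467/500)/(1727/2000) − 1)/(2) = 141/3454 ≈ 4.0822%

step 1 [1y] zero: DF = P = 9759/10000 ≈ 0.975900
step 2 [2y] bond c/1=11/200: DF=(2141811/2000000 − 11/200·(0.975900))/(1+11/200) = 4821/5000 ≈ 0.964200
step 3 [3y] swap r/1=660/28741: DF=(1 − 660/28741·(0.975900+0.964200))/(1+660/28741) = 467/500 ≈ 0.934000
step 4 [4y] swap r/1=967/37774: DF=(1 − 967/37774·(0.975900+0.964200+0.934000))/(1+967/37774) = 9033/10000 ≈ 0.903300
step 5 [5y] bond c/1=13/400: DF=(4057317/4000000 − 13/400·(0.975900+0.964200+0.934000+0.903300))/(1+13/400) = 1727/2000 ≈ 0.863500
step 6 [6y] zero: DF = P = 209/250 ≈ 0.836000
step 7 [7y] zero: DF = P = 7999/10000 ≈ 0.799900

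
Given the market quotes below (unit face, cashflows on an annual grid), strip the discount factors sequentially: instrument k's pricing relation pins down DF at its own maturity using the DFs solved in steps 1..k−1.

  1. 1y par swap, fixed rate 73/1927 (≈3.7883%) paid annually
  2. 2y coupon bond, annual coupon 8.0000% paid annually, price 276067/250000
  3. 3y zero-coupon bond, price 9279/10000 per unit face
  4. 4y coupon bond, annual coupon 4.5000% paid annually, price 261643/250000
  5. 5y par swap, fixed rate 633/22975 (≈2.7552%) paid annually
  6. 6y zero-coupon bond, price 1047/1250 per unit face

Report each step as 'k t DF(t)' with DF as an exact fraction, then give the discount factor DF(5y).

1 1 1927/2000
2 2 9511/10000
3 3 9279/10000
4 4 8791/10000
5 5 4367/5000
6 6 1047/1250
DF(5y) = 4367/5000 ≈ 0.873400

step 1 [1y] swap r/1=73/1927: DF=(1 − 73/1927·(0))/(1+73/1927) = 1927/2000 ≈ 0.963500
step 2 [2y] bond c/1=2/25: DF=(276067/250000 − 2/25·(0.963500))/(1+2/25) = 9511/10000 ≈ 0.951100
step 3 [3y] zero: DF = P = 9279/10000 ≈ 0.927900
step 4 [4y] bond c/1=9/200: DF=(261643/250000 − 9/200·(0.963500+0.951100+0.927900))/(1+9/200) = 8791/10000 ≈ 0.879100
step 5 [5y] swap r/1=633/22975: DF=(1 − 633/22975·(0.963500+0.951100+0.927900+0.879100))/(1+633/22975) = 4367/5000 ≈ 0.873400
step 6 [6y] zero: DF = P = 1047/1250 ≈ 0.837600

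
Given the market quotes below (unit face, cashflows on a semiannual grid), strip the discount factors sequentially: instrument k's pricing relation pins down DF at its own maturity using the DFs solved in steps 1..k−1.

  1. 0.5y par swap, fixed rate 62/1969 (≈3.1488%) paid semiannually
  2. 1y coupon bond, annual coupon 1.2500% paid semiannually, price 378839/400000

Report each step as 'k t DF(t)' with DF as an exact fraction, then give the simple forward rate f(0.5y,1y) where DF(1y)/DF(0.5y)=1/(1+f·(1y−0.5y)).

step 1 [0.5y] swap r/2=31/1969: DF=(1 − 31/1969·(0))/(1+31/1969) = 1969/2000 ≈ 0.984500
step 2 [1y] bond c/2=1/160: DF=(378839/400000 − 1/160·(0.984500))/(1+1/160) = 9351/10000 ≈ 0.935100

1 1/2 1969/2000
2 1 9351/10000
f(0.5y,1y) = ((1969/2000)/(9351/10000) − 1)/(1/2) = 988/9351 ≈ 10.5657%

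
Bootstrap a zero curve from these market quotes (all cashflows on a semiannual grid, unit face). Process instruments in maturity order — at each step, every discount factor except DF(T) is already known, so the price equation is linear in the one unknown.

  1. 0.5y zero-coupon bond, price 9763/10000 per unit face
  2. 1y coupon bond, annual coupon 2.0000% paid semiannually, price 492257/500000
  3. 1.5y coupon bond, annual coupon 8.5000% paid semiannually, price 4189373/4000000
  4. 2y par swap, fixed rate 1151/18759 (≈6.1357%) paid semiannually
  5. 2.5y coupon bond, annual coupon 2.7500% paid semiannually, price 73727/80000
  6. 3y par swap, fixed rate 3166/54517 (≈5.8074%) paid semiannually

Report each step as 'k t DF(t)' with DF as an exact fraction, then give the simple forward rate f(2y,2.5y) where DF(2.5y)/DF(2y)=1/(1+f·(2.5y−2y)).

1 1/2 9763/10000
2 1 9651/10000
3 3/2 1851/2000
4 2 8849/10000
5 5/2 4291/5000
6 3 8417/10000
f(2y,2.5y) = ((8849/10000)/(4291/5000) − 1)/(1/2) = 267/4291 ≈ 6.2223%

step 1 [0.5y] zero: DF = P = 9763/10000 ≈ 0.976300
step 2 [1y] bond c/2=1/100: DF=(492257/500000 − 1/100·(0.976300))/(1+1/100) = 9651/10000 ≈ 0.965100
step 3 [1.5y] bond c/2=17/400: DF=(4189373/4000000 − 17/400·(0.976300+0.965100))/(1+17/400) = 1851/2000 ≈ 0.925500
step 4 [2y] swap r/2=1151/37518: DF=(1 − 1151/37518·(0.976300+0.965100+0.925500))/(1+1151/37518) = 8849/10000 ≈ 0.884900
step 5 [2.5y] bond c/2=11/800: DF=(73727/80000 − 11/800·(0.976300+0.965100+0.925500+0.884900))/(1+11/800) = 4291/5000 ≈ 0.858200
step 6 [3y] swap r/2=1583/54517: DF=(1 − 1583/54517·(0.976300+0.965100+0.925500+0.884900+0.858200))/(1+1583/54517) = 8417/10000 ≈ 0.841700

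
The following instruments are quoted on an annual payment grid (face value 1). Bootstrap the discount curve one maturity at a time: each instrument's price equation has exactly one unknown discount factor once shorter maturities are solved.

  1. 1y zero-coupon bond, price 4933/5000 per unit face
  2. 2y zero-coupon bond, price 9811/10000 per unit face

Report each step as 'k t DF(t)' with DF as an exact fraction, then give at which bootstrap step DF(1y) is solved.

1 1 4933/5000
2 2 9811/10000
DF(1y) is solved at step 1

step 1 [1y] zero: DF = P = 4933/5000 ≈ 0.986600
step 2 [2y] zero: DF = P = 9811/10000 ≈ 0.981100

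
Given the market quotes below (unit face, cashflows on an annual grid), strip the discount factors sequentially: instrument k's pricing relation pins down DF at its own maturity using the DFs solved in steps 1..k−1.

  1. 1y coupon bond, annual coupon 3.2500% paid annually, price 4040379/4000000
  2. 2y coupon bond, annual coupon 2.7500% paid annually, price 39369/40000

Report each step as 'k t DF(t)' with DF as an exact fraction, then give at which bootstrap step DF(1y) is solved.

1 1 9783/10000
2 2 9317/10000
DF(1y) is solved at step 1

step 1 [1y] bond c/1=13/400: DF=(4040379/4000000 − 13/400·(0))/(1+13/400) = 9783/10000 ≈ 0.978300
step 2 [2y] bond c/1=11/400: DF=(39369/40000 − 11/400·(0.978300))/(1+11/400) = 9317/10000 ≈ 0.931700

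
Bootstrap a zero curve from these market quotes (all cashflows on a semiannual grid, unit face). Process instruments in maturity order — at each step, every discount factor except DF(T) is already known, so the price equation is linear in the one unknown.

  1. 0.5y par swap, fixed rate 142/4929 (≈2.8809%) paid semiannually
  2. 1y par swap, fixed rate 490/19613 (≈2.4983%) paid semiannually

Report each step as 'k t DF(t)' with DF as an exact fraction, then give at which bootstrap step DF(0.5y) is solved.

1 1/2 4929/5000
2 1 1951/2000
DF(0.5y) is solved at step 1

step 1 [0.5y] swap r/2=71/4929: DF=(1 − 71/4929·(0))/(1+71/4929) = 4929/5000 ≈ 0.985800
step 2 [1y] swap r/2=245/19613: DF=(1 − 245/19613·(0.985800))/(1+245/19613) = 1951/2000 ≈ 0.975500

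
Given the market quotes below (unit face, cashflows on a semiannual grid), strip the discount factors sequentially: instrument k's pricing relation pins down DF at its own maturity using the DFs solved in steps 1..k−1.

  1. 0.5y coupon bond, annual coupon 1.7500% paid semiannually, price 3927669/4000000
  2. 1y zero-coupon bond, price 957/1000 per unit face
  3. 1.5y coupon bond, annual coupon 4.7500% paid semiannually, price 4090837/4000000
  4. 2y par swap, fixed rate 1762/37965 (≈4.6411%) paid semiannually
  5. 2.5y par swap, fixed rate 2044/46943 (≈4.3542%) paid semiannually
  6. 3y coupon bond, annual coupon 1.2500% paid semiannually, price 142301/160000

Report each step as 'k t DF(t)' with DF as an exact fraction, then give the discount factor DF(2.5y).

step 1 [0.5y] bond c/2=7/800: DF=(3927669/4000000 − 7/800·(0))/(1+7/800) = 4867/5000 ≈ 0.973400
step 2 [1y] zero: DF = P = 957/1000 ≈ 0.957000
step 3 [1.5y] bond c/2=19/800: DF=(4090837/4000000 − 19/800·(0.973400+0.957000))/(1+19/800) = 4771/5000 ≈ 0.954200
step 4 [2y] swap r/2=881/37965: DF=(1 − 881/37965·(0.973400+0.957000+0.954200))/(1+881/37965) = 9119/10000 ≈ 0.911900
step 5 [2.5y] swap r/2=1022/46943: DF=(1 − 1022/46943·(0.973400+0.957000+0.954200+0.911900))/(1+1022/46943) = 4489/5000 ≈ 0.897800
step 6 [3y] bond c/2=1/160: DF=(142301/160000 − 1/160·(0.973400+0.957000+0.954200+0.911900+0.897800))/(1+1/160) = 8547/10000 ≈ 0.854700

1 1/2 4867/5000
2 1 957/1000
3 3/2 4771/5000
4 2 9119/10000
5 5/2 4489/5000
6 3 8547/10000
DF(2.5y) = 4489/5000 ≈ 0.897800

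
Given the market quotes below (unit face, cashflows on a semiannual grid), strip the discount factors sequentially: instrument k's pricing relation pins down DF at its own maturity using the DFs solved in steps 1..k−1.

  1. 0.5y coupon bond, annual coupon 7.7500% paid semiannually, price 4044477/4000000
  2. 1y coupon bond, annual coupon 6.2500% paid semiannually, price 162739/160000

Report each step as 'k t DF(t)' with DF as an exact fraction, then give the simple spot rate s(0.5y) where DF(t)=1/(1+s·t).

step 1 [0.5y] bond c/2=31/800: DF=(4044477/4000000 − 31/800·(0))/(1+31/800) = 4867/5000 ≈ 0.973400
step 2 [1y] bond c/2=1/32: DF=(162739/160000 − 1/32·(0.973400))/(1+1/32) = 598/625 ≈ 0.956800

1 1/2 4867/5000
2 1 598/625
s(0.5y) = (1/(4867/5000) − 1)/(1/2) = 266/4867 ≈ 5.4654%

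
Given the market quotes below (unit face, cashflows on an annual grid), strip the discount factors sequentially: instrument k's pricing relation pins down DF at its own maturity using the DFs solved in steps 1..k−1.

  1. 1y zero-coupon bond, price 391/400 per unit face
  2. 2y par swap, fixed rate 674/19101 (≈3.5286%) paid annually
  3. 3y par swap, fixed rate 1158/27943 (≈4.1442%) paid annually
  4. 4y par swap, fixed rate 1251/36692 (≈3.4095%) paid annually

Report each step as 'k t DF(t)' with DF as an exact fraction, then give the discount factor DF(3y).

step 1 [1y] zero: DF = P = 391/400 ≈ 0.977500
step 2 [2y] swap r/1=674/19101: DF=(1 − 674/19101·(0.977500))/(1+674/19101) = 4663/5000 ≈ 0.932600
step 3 [3y] swap r/1=1158/27943: DF=(1 − 1158/27943·(0.977500+0.932600))/(1+1158/27943) = 4421/5000 ≈ 0.884200
step 4 [4y] swap r/1=1251/36692: DF=(1 − 1251/36692·(0.977500+0.932600+0.884200))/(1+1251/36692) = 8749/10000 ≈ 0.874900

1 1 391/400
2 2 4663/5000
3 3 4421/5000
4 4 8749/10000
DF(3y) = 4421/5000 ≈ 0.884200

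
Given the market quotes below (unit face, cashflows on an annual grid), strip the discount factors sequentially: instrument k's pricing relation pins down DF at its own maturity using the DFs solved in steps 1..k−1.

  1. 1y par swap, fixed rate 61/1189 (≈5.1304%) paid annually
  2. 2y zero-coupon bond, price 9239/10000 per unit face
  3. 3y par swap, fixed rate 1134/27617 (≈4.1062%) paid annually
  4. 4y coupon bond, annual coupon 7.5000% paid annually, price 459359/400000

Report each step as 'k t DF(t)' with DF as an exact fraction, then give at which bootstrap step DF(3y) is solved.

step 1 [1y] swap r/1=61/1189: DF=(1 − 61/1189·(0))/(1+61/1189) = 1189/1250 ≈ 0.951200
step 2 [2y] zero: DF = P = 9239/10000 ≈ 0.923900
step 3 [3y] swap r/1=1134/27617: DF=(1 − 1134/27617·(0.951200+0.923900))/(1+1134/27617) = 4433/5000 ≈ 0.886600
step 4 [4y] bond c/1=3/40: DF=(459359/400000 − 3/40·(0.951200+0.923900+0.886600))/(1+3/40) = 2189/2500 ≈ 0.875600

1 1 1189/1250
2 2 9239/10000
3 3 4433/5000
4 4 2189/2500
DF(3y) is solved at step 3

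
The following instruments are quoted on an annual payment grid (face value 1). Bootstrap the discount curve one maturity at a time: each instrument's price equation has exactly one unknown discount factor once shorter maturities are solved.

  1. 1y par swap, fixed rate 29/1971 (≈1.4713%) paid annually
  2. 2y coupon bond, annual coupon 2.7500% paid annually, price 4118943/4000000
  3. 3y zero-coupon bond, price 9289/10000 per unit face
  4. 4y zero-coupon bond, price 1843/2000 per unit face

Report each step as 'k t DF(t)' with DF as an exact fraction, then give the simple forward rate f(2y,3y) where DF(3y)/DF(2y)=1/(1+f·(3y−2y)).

1 1 1971/2000
2 2 4879/5000
3 3 9289/10000
4 4 1843/2000
f(2y,3y) = ((4879/5000)/(9289/10000) − 1)/(1) = 67/1327 ≈ 5.0490%

step 1 [1y] swap r/1=29/1971: DF=(1 − 29/1971·(0))/(1+29/1971) = 1971/2000 ≈ 0.985500
step 2 [2y] bond c/1=11/400: DF=(4118943/4000000 − 11/400·(0.985500))/(1+11/400) = 4879/5000 ≈ 0.975800
step 3 [3y] zero: DF = P = 9289/10000 ≈ 0.928900
step 4 [4y] zero: DF = P = 1843/2000 ≈ 0.921500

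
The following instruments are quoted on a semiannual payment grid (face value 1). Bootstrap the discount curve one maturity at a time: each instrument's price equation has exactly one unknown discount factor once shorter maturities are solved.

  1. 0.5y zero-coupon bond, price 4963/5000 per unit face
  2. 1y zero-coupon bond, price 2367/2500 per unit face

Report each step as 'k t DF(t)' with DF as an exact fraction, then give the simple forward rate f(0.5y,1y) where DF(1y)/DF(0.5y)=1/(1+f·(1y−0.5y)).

step 1 [0.5y] zero: DF = P = 4963/5000 ≈ 0.992600
step 2 [1y] zero: DF = P = 2367/2500 ≈ 0.946800

1 1/2 4963/5000
2 1 2367/2500
f(0.5y,1y) = ((4963/5000)/(2367/2500) − 1)/(1/2) = 229/2367 ≈ 9.6747%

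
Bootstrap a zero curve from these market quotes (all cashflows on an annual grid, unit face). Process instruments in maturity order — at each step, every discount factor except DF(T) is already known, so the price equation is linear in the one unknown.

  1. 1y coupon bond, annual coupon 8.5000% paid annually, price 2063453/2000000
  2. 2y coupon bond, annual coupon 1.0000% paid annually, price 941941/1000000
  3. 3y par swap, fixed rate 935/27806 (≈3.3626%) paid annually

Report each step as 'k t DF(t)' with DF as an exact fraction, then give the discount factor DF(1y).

step 1 [1y] bond c/1=17/200: DF=(2063453/2000000 − 17/200·(0))/(1+17/200) = 9509/10000 ≈ 0.950900
step 2 [2y] bond c/1=1/100: DF=(941941/1000000 − 1/100·(0.950900))/(1+1/100) = 577/625 ≈ 0.923200
step 3 [3y] swap r/1=935/27806: DF=(1 − 935/27806·(0.950900+0.923200))/(1+935/27806) = 1813/2000 ≈ 0.906500

1 1 9509/10000
2 2 577/625
3 3 1813/2000
DF(1y) = 9509/10000 ≈ 0.950900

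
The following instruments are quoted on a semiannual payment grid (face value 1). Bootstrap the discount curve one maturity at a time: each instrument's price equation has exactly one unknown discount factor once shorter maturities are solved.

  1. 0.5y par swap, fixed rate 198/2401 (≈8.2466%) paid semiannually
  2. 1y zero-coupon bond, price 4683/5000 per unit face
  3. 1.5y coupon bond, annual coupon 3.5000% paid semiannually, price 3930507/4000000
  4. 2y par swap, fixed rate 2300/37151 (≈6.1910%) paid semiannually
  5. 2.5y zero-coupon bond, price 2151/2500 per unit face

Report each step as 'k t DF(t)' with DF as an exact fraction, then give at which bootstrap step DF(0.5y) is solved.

1 1/2 2401/2500
2 1 4683/5000
3 3/2 9331/10000
4 2 177/200
5 5/2 2151/2500
DF(0.5y) is solved at step 1

step 1 [0.5y] swap r/2=99/2401: DF=(1 − 99/2401·(0))/(1+99/2401) = 2401/2500 ≈ 0.960400
step 2 [1y] zero: DF = P = 4683/5000 ≈ 0.936600
step 3 [1.5y] bond c/2=7/400: DF=(3930507/4000000 − 7/400·(0.960400+0.936600))/(1+7/400) = 9331/10000 ≈ 0.933100
step 4 [2y] swap r/2=1150/37151: DF=(1 − 1150/37151·(0.960400+0.936600+0.933100))/(1+1150/37151) = 177/200 ≈ 0.885000
step 5 [2.5y] zero: DF = P = 2151/2500 ≈ 0.860400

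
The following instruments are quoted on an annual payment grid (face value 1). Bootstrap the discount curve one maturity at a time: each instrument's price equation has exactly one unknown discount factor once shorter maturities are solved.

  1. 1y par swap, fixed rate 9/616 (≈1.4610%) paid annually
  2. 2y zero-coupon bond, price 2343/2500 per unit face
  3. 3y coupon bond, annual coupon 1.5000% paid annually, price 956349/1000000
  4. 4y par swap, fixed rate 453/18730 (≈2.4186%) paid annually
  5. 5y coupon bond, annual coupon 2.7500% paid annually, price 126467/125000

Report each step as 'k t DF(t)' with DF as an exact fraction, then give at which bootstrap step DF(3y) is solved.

1 1 616/625
2 2 2343/2500
3 3 4569/5000
4 4 4547/5000
5 5 2211/2500
DF(3y) is solved at step 3

step 1 [1y] swap r/1=9/616: DF=(1 − 9/616·(0))/(1+9/616) = 616/625 ≈ 0.985600
step 2 [2y] zero: DF = P = 2343/2500 ≈ 0.937200
step 3 [3y] bond c/1=3/200: DF=(956349/1000000 − 3/200·(0.985600+0.937200))/(1+3/200) = 4569/5000 ≈ 0.913800
step 4 [4y] swap r/1=453/18730: DF=(1 − 453/18730·(0.985600+0.937200+0.913800))/(1+453/18730) = 4547/5000 ≈ 0.909400
step 5 [5y] bond c/1=11/400: DF=(126467/125000 − 11/400·(0.985600+0.937200+0.913800+0.909400))/(1+11/400) = 2211/2500 ≈ 0.884400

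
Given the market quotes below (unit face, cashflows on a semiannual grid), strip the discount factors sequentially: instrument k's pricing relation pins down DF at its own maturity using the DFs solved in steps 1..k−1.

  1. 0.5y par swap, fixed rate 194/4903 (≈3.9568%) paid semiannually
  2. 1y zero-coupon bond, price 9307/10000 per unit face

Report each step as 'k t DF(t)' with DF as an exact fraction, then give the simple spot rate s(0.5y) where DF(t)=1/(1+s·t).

step 1 [0.5y] swap r/2=97/4903: DF=(1 − 97/4903·(0))/(1+97/4903) = 4903/5000 ≈ 0.980600
step 2 [1y] zero: DF = P = 9307/10000 ≈ 0.930700

1 1/2 4903/5000
2 1 9307/10000
s(0.5y) = (1/(4903/5000) − 1)/(1/2) = 194/4903 ≈ 3.9568%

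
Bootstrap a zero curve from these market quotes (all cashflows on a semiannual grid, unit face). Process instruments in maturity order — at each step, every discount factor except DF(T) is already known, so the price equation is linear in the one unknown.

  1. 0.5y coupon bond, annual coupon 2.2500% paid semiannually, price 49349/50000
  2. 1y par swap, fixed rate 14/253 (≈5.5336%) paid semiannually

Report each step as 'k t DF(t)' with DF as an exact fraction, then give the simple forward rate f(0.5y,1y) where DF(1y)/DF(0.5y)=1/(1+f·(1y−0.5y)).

step 1 [0.5y] bond c/2=9/800: DF=(49349/50000 − 9/800·(0))/(1+9/800) = 122/125 ≈ 0.976000
step 2 [1y] swap r/2=7/253: DF=(1 − 7/253·(0.976000))/(1+7/253) = 2367/2500 ≈ 0.946800

1 1/2 122/125
2 1 2367/2500
f(0.5y,1y) = ((122/125)/(2367/2500) − 1)/(1/2) = 146/2367 ≈ 6.1681%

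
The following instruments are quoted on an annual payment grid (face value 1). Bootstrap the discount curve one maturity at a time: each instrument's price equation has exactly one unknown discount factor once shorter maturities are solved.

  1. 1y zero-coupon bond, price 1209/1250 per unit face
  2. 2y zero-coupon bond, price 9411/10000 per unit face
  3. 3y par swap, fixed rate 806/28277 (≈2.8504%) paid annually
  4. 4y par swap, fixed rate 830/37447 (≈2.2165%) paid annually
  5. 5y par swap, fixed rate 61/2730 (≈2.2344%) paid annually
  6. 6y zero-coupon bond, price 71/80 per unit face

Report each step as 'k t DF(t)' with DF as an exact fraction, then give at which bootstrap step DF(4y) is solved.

1 1 1209/1250
2 2 9411/10000
3 3 4597/5000
4 4 917/1000
5 5 8963/10000
6 6 71/80
DF(4y) is solved at step 4

step 1 [1y] zero: DF = P = 1209/1250 ≈ 0.967200
step 2 [2y] zero: DF = P = 9411/10000 ≈ 0.941100
step 3 [3y] swap r/1=806/28277: DF=(1 − 806/28277·(0.967200+0.941100))/(1+806/28277) = 4597/5000 ≈ 0.919400
step 4 [4y] swap r/1=830/37447: DF=(1 − 830/37447·(0.967200+0.941100+0.919400))/(1+830/37447) = 917/1000 ≈ 0.917000
step 5 [5y] swap r/1=61/2730: DF=(1 − 61/2730·(0.967200+0.941100+0.919400+0.917000))/(1+61/2730) = 8963/10000 ≈ 0.896300
step 6 [6y] zero: DF = P = 71/80 ≈ 0.887500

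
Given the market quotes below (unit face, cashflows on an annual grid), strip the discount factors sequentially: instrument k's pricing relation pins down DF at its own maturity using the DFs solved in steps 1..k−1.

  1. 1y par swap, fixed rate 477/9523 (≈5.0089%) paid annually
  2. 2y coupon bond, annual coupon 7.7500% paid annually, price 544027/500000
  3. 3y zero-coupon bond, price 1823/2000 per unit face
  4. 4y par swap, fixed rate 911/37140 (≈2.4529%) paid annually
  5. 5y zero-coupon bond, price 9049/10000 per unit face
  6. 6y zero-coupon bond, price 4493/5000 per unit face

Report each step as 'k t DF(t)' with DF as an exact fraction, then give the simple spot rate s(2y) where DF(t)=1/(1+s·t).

1 1 9523/10000
2 2 9413/10000
3 3 1823/2000
4 4 9089/10000
5 5 9049/10000
6 6 4493/5000
s(2y) = (1/(9413/10000) − 1)/(2) = 587/18826 ≈ 3.1180%

step 1 [1y] swap r/1=477/9523: DF=(1 − 477/9523·(0))/(1+477/9523) = 9523/10000 ≈ 0.952300
step 2 [2y] bond c/1=31/400: DF=(544027/500000 − 31/400·(0.952300))/(1+31/400) = 9413/10000 ≈ 0.941300
step 3 [3y] zero: DF = P = 1823/2000 ≈ 0.911500
step 4 [4y] swap r/1=911/37140: DF=(1 − 911/37140·(0.952300+0.941300+0.911500))/(1+911/37140) = 9089/10000 ≈ 0.908900
step 5 [5y] zero: DF = P = 9049/10000 ≈ 0.904900
step 6 [6y] zero: DF = P = 4493/5000 ≈ 0.898600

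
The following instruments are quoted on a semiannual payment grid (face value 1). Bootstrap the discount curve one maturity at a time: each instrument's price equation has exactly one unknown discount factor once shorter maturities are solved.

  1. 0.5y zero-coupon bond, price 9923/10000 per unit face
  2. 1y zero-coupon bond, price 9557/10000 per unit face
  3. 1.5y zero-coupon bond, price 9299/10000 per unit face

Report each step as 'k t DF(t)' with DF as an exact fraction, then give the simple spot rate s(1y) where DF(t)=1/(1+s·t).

step 1 [0.5y] zero: DF = P = 9923/10000 ≈ 0.992300
step 2 [1y] zero: DF = P = 9557/10000 ≈ 0.955700
step 3 [1.5y] zero: DF = P = 9299/10000 ≈ 0.929900

1 1/2 9923/10000
2 1 9557/10000
3 3/2 9299/10000
s(1y) = (1/(9557/10000) − 1)/(1) = 443/9557 ≈ 4.6353%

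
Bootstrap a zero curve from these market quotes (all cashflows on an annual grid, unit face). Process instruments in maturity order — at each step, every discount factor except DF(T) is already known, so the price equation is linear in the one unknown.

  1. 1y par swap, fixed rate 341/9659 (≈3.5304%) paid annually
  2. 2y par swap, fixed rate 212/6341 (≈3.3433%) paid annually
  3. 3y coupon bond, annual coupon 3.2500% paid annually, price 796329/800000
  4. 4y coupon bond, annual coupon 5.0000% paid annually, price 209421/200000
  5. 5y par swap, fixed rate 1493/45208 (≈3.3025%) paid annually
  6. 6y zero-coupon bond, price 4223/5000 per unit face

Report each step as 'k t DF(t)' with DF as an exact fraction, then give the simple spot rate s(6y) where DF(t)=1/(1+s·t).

1 1 9659/10000
2 2 2341/2500
3 3 4521/5000
4 4 2159/2500
5 5 8507/10000
6 6 4223/5000
s(6y) = (1/(4223/5000) − 1)/(6) = 259/8446 ≈ 3.0665%

step 1 [1y] swap r/1=341/9659: DF=(1 − 341/9659·(0))/(1+341/9659) = 9659/10000 ≈ 0.965900
step 2 [2y] swap r/1=212/6341: DF=(1 − 212/6341·(0.965900))/(1+212/6341) = 2341/2500 ≈ 0.936400
step 3 [3y] bond c/1=13/400: DF=(796329/800000 − 13/400·(0.965900+0.936400))/(1+13/400) = 4521/5000 ≈ 0.904200
step 4 [4y] bond c/1=1/20: DF=(209421/200000 − 1/20·(0.965900+0.936400+0.904200))/(1+1/20) = 2159/2500 ≈ 0.863600
step 5 [5y] swap r/1=1493/45208: DF=(1 − 1493/45208·(0.965900+0.936400+0.904200+0.863600))/(1+1493/45208) = 8507/10000 ≈ 0.850700
step 6 [6y] zero: DF = P = 4223/5000 ≈ 0.844600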